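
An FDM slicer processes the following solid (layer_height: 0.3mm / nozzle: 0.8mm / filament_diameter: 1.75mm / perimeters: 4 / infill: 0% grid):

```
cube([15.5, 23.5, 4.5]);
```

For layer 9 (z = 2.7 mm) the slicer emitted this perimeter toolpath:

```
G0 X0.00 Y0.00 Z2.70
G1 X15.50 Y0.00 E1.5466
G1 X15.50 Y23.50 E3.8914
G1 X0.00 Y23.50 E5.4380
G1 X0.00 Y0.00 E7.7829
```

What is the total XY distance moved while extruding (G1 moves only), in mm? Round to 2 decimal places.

78.00 mm

Sum the Euclidean lengths of each G1 segment: total = 78.00 mm.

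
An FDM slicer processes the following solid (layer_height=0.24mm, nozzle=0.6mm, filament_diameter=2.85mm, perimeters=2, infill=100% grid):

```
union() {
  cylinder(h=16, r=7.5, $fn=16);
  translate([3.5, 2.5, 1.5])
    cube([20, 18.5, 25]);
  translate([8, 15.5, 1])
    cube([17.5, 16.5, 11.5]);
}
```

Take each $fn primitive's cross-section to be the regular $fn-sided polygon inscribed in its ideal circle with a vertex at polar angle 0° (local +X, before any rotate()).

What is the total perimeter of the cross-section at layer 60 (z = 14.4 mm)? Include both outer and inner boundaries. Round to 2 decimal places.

110.84 mm

At z = 14.4 mm: the r=7.5 cylinder gives a regular 16-gon of circumradius 7.5 (constant along its height) (perimeter = 2·16·7.500·sin(180°/16) = 46.82 mm); the cube at (3.5, 2.5) (footprint 20×18.5) is included at this height (perimeter 77.00 mm); the cube at (8, 15.5) is absent (z outside [1, 12.5]); Combining (union): the regions partially overlap (shared area 8.73 mm²), so the edge portions inside another operand are dropped and the merged outline is re-measured after clipping — boundary = 110.84 mm. Overall, the cross-section is a single solid region. Total boundary length (outer) = 110.84 mm.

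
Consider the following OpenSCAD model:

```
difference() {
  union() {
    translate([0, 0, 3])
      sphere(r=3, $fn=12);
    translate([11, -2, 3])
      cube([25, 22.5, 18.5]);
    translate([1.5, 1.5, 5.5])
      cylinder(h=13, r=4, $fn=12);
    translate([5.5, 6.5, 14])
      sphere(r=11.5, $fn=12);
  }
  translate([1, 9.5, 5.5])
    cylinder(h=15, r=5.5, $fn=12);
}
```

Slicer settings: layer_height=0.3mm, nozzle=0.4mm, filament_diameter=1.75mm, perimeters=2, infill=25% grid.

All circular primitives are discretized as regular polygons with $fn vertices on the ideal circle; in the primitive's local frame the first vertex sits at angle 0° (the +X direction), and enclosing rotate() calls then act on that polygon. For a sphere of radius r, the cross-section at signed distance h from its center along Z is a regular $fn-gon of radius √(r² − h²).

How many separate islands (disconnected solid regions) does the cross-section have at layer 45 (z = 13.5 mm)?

At z = 13.5 mm: the sphere is not intersected at this z (|z−center|=10.500 > r=3); the cube at (11, -2) is present — its section is the full 25×22.5 rectangle; the r=4 cylinder at (1.5, 1.5) gives a regular 12-gon of circumradius 4 (constant along its height); the r=11.5 sphere at (5.5, 6.5) slices to a regular 12-gon of circumradius 11.489 (√(r²−h²) with h=0.5 from center); Merging all regions: the regions partially overlap (shared area 126.31 mm²), so overlapping operands fuse into one piece — 1 connected region; the cylinder at (1, 9.5): section is a regular 12-gon, circumradius r=5.5; Taking the first minus the rest: starting from that combined region, the r=5.5 cylinder at (1, 9.5) lies wholly inside it (removes its full 90.75 mm² and its 34.16 mm outline becomes a hole wall) — 1 connected region with 1 hole. Overall, the cross-section is one region with 1 hole. Island count = 1.

1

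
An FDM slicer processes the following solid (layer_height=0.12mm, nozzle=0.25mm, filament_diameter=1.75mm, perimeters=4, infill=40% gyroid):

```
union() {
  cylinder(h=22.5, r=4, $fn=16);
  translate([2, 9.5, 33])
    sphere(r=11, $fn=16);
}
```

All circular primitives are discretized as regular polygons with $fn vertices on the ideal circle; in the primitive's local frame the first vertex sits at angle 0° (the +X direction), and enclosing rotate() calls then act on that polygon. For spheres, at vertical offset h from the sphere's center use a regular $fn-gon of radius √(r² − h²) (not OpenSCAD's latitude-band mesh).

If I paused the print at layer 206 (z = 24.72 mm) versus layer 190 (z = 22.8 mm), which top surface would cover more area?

Layer 206 (z = 24.72): the cylinder does not reach this height (z outside [0, 22.5]); the r=11 sphere at (2, 9.5) slices to a regular 16-gon of circumradius 7.242 (√(r²−h²) with h=8.28 from center) (area = (16/2)·7.242²·sin(360°/16) = 160.55 mm²); Merging all regions: only the r=11 sphere at (2, 9.5) is present, so the union is just that shape — area = 160.55 mm². So its area = 160.55 mm². Layer 190 (z = 22.8): the cylinder does not reach this height (z outside [0, 22.5]); the r=11 sphere at (2, 9.5) contributes a regular 16-gon of circumradius √(11²−10.2²) = 4.118 (area = (16/2)·4.118²·sin(360°/16) = 51.92 mm²); Combining (union): only the r=11 sphere at (2, 9.5) is present, so the union is just that shape — area = 51.92 mm². So its area = 51.92 mm². Layer 206 is larger (160.55 vs 51.92 mm²).

layer 206 (z = 24.72 mm)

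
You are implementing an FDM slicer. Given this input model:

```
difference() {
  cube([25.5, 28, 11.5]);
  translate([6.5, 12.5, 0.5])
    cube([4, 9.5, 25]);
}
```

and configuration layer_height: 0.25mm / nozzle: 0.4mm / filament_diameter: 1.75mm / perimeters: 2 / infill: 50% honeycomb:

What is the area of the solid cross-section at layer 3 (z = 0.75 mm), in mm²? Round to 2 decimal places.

676.00 mm²

At z = 0.75 mm: the cube (footprint 25.5×28) is included at this height (area 714.00 mm²); the cube at (6.5, 12.5) (footprint 4×9.5) is included at this height (area 38.00 mm²); After the difference (first − rest): starting from the 25.5×28 cube (714.00 mm²), the 4×9.5 cube at (6.5, 12.5) lies wholly inside it (removes its full 38.00 mm² and its 27.00 mm outline becomes a hole wall) — area = 676.00 mm². Overall, the cross-section is one region with 1 hole. Net area = 676.00 mm².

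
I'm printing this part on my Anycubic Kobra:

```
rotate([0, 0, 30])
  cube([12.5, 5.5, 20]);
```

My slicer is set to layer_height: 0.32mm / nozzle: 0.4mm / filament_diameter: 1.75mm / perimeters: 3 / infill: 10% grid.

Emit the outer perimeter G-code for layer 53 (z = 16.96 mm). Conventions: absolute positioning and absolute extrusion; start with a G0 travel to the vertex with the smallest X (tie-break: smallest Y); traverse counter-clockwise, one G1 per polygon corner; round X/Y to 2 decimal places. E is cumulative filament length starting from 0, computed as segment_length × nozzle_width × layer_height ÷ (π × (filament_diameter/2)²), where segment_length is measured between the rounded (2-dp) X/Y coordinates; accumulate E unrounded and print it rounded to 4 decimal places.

G0 X-2.75 Y4.76 Z16.96
G1 X0.00 Y0.00 E0.2925
G1 X10.83 Y6.25 E0.9580
G1 X8.08 Y11.01 E1.2505
G1 X-2.75 Y4.76 E1.9159

At z = 16.96 mm: the cube (footprint 12.5×5.5) is included at this height; (whole slice rotated 30° about Z — lengths, areas and connectivity unchanged). The outline is a single polygon with 4 vertices. Extrusion per mm of travel: 0.4 × 0.32 / (π × 0.875²) = 0.053216. Accumulating E over each segment gives final E = 1.9159.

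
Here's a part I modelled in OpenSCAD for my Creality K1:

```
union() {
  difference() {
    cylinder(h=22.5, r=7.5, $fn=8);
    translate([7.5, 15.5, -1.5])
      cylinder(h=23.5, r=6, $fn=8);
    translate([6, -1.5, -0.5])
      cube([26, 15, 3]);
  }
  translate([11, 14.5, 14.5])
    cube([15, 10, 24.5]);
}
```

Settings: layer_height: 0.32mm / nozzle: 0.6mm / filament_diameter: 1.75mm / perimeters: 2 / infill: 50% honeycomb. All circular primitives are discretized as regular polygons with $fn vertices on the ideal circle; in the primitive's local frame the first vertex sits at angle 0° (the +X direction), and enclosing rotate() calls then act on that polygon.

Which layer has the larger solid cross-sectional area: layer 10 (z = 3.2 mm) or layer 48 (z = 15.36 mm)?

Layer 10 (z = 3.2): the r=7.5 cylinder contributes a regular 8-gon of circumradius 7.5 (area = (8/2)·7.500²·sin(360°/8) = 159.10 mm²); the r=6 cylinder at (7.5, 15.5) contributes a regular 8-gon of circumradius 6 (area = (8/2)·6.000²·sin(360°/8) = 101.82 mm²); the cube at (6, -1.5) does not reach this height (z outside [-0.5, 2.5]); After the difference (first − rest): starting from the r=7.5 cylinder (159.10 mm²), the r=6 cylinder at (7.5, 15.5) misses the remaining region (no effect) — area = 159.10 mm²; the cube at (11, 14.5) does not reach this height (z outside [14.5, 39]); Merging all regions: only the result so far is present, so the union is just that shape — area = 159.10 mm². So its area = 159.10 mm². Layer 48 (z = 15.36): the r=7.5 cylinder gives a regular 8-gon of circumradius 7.5 (constant along its height) (area = (8/2)·7.500²·sin(360°/8) = 159.10 mm²); the cylinder at (7.5, 15.5): section is a regular 8-gon, circumradius r=6 (area = (8/2)·6.000²·sin(360°/8) = 101.82 mm²); the cube at (6, -1.5) is not intersected at this z (z outside [-0.5, 2.5]); Taking the first minus the rest: starting from the r=7.5 cylinder (159.10 mm²), the r=6 cylinder at (7.5, 15.5) misses the remaining region (no effect) — area = 159.10 mm²; the cube at (11, 14.5) is present — its section is the full 15×10 rectangle (area 150.00 mm²); Taking the union: the 2 present regions are separate (no shared area or edge), so areas and boundary lengths simply add and each stays a separate island — area = 309.10 mm². So its area = 309.10 mm². Layer 48 is larger (309.10 vs 159.10 mm²).

layer 48 (z = 15.36 mm)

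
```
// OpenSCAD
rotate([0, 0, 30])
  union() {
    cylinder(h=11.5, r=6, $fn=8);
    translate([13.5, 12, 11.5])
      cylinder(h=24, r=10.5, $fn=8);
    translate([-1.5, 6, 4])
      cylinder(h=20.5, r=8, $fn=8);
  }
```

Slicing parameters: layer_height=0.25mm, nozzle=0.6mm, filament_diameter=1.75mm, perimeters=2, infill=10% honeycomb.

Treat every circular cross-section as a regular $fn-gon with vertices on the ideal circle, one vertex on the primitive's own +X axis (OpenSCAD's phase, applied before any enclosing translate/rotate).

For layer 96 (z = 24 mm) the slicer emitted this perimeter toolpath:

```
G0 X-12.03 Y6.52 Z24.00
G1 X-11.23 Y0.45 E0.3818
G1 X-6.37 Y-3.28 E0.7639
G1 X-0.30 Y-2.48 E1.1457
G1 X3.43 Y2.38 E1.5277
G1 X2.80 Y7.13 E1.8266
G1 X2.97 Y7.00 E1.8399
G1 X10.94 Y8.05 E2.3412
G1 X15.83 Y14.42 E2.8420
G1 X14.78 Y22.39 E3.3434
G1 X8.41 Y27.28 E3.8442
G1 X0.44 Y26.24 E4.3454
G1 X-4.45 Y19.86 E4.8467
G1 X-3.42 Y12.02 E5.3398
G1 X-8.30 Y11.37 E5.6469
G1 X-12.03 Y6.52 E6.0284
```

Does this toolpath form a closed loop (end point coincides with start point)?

Start point (G0): (-12.03, 6.52). End point (last G1): the path returns to the start — closed.

yes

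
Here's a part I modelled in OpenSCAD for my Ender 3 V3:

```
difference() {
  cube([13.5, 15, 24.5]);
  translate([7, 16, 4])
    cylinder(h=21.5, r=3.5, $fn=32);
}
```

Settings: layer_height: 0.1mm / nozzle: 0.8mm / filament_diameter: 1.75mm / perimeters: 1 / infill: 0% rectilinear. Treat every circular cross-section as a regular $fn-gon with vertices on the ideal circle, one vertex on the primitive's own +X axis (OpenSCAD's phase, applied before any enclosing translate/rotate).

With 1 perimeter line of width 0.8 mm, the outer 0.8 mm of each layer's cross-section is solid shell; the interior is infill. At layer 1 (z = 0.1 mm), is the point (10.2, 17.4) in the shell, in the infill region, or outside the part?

outside

At z = 0.1 mm: the cube (footprint 13.5×15) is included at this height; the cylinder at (7, 16) is absent (z outside [4, 25.5]); After the difference (first − rest): none of the subtracted shapes is present at this height, so the 13.5×15 cube is unchanged — 1 connected region. Overall, the cross-section is a single solid region. The nearest boundary edge runs (13.50, 15.00)→(0.00, 15.00); distance from the point to it = 2.40 mm. The point is not inside any of the regions above, so it lies outside the cross-section (2.40 mm from the nearest boundary).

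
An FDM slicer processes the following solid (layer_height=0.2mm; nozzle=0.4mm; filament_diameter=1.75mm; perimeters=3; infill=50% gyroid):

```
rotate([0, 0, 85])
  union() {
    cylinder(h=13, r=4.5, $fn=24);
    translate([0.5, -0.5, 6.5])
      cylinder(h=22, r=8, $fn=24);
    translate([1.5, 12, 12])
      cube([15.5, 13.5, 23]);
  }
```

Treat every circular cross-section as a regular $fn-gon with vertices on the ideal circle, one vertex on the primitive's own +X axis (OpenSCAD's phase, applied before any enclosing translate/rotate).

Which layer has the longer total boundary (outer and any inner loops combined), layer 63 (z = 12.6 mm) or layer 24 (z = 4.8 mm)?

layer 63 (z = 12.6 mm)

Layer 63 (z = 12.6): the r=4.5 cylinder contributes a regular 24-gon of circumradius 4.5 (perimeter = 2·24·4.500·sin(180°/24) = 28.19 mm); the cylinder at (0.5, -0.5): section is a regular 24-gon, circumradius r=8 (perimeter = 2·24·8.000·sin(180°/24) = 50.12 mm); the cube at (1.5, 12) (footprint 15.5×13.5) is included at this height (perimeter 58.00 mm); Taking the union: the regions partially overlap (shared area 62.89 mm²), so the edge portions inside another operand are dropped and the merged outline is re-measured after clipping — boundary = 108.12 mm; (whole slice rotated 85° about Z — lengths, areas and connectivity unchanged). So its perimeter = 108.12 mm. Layer 24 (z = 4.8): the r=4.5 cylinder gives a regular 24-gon of circumradius 4.5 (constant along its height) (perimeter = 2·24·4.500·sin(180°/24) = 28.19 mm); the cylinder at (0.5, -0.5) does not reach this height (z outside [6.5, 28.5]); the cube at (1.5, 12) does not reach this height (z outside [12, 35]); Merging all regions: only the r=4.5 cylinder is present, so the union is just that shape — boundary = 28.19 mm; (whole slice rotated 85° about Z — lengths, areas and connectivity unchanged). So its perimeter = 28.19 mm. Layer 63 is larger (108.12 vs 28.19 mm).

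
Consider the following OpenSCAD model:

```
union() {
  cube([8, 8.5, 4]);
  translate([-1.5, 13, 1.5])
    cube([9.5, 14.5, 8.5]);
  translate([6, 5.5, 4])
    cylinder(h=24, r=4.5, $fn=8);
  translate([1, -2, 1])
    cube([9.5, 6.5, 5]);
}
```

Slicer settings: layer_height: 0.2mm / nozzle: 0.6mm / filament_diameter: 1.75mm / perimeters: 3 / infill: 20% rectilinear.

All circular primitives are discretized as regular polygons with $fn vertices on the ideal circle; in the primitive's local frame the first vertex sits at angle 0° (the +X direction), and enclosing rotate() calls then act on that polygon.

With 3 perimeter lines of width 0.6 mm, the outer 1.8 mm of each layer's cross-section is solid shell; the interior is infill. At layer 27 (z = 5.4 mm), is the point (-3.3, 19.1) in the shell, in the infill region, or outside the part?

outside

At z = 5.4 mm: the cube is not intersected at this z (z outside [0, 4]); the cube at (-1.5, 13) (footprint 9.5×14.5) is included at this height; the r=4.5 cylinder at (6, 5.5) contributes a regular 8-gon of circumradius 4.5; the cube at (1, -2) (footprint 9.5×6.5) is included at this height; Taking the union: the regions partially overlap (shared area 20.05 mm²), so overlapping operands fuse into one piece — 2 connected regions. Overall, the cross-section has 2 separate islands. The nearest boundary edge runs (-1.50, 13.00)→(-1.50, 27.50); distance from the point to it = 1.80 mm. The point is not inside any of the regions above, so it lies outside the cross-section (1.80 mm from the nearest boundary).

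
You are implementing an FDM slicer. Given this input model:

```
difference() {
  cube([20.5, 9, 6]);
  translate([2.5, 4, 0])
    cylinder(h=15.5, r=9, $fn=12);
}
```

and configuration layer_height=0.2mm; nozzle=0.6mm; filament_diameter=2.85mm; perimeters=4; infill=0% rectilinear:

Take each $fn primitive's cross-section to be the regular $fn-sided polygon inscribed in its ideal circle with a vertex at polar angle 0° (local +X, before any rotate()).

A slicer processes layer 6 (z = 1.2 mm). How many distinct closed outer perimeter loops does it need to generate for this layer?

At z = 1.2 mm: the cube is present — its section is the full 20.5×9 rectangle; the r=9 cylinder at (2.5, 4) gives a regular 12-gon of circumradius 9 (constant along its height); Subtracting the remaining from the first: starting from the 20.5×9 cube, the r=9 cylinder at (2.5, 4) partially overlaps it — only the 97.92 mm² overlap (of its 243.00 mm²) is removed, clipping the outline — 1 connected region. The result has 1 disconnected region.

1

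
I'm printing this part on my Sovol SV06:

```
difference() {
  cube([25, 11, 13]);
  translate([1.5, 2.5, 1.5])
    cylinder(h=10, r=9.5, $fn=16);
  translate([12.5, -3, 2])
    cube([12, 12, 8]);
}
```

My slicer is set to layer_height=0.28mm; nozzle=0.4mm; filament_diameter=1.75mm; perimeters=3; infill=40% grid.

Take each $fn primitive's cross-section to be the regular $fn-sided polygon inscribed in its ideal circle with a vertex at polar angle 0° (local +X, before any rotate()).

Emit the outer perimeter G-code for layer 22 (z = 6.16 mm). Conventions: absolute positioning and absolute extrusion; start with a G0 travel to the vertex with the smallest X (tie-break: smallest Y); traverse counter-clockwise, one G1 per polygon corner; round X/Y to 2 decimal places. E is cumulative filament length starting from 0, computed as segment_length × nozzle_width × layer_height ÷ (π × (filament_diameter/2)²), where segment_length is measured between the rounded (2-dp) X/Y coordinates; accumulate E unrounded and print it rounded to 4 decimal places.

At z = 6.16 mm: the 25×11 cube contributes its full rectangle; the r=9.5 cylinder at (1.5, 2.5) contributes a regular 16-gon of circumradius 9.5; the cube at (12.5, -3) is present — its section is the full 12×12 rectangle; Taking the first minus the rest: starting from the 25×11 cube, the r=9.5 cylinder at (1.5, 2.5) partially overlaps it — only the 106.32 mm² overlap (of its 276.30 mm²) is removed, clipping the outline; the 12×12 cube at (12.5, -3) partially overlaps it — only the 108.00 mm² overlap (of its 144.00 mm²) is removed, clipping the outline — 1 connected region. The outline is a single polygon with 11 vertices. Extrusion per mm of travel: 0.4 × 0.28 / (π × 0.875²) = 0.046564. Accumulating E over each segment gives final E = 3.5447.

G0 X5.55 Y11.00 Z6.16
G1 X8.22 Y9.22 E0.1494
G1 X10.28 Y6.14 E0.3220
G1 X11.00 Y2.50 E0.4947
G1 X10.50 Y0.00 E0.6135
G1 X12.50 Y0.00 E0.7066
G1 X12.50 Y9.00 E1.1257
G1 X24.50 Y9.00 E1.6844
G1 X24.50 Y0.00 E2.1035
G1 X25.00 Y0.00 E2.1268
G1 X25.00 Y11.00 E2.6390
G1 X5.55 Y11.00 E3.5447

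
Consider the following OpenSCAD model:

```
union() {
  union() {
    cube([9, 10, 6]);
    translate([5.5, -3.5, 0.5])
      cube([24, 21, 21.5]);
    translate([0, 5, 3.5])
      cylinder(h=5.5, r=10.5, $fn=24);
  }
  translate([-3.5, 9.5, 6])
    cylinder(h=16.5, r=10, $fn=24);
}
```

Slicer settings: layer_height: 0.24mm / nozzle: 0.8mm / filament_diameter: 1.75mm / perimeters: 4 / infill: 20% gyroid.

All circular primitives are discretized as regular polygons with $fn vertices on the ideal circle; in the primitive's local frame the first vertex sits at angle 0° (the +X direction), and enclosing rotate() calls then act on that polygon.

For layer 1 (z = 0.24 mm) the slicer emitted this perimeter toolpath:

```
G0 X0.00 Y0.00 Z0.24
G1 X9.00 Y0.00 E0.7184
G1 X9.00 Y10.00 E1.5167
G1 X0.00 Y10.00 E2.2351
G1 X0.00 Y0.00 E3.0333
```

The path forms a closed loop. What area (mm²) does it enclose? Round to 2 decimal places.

90.00 mm²

Apply the shoelace formula to the sequence of (X, Y) vertices; enclosed area = 90.00 mm².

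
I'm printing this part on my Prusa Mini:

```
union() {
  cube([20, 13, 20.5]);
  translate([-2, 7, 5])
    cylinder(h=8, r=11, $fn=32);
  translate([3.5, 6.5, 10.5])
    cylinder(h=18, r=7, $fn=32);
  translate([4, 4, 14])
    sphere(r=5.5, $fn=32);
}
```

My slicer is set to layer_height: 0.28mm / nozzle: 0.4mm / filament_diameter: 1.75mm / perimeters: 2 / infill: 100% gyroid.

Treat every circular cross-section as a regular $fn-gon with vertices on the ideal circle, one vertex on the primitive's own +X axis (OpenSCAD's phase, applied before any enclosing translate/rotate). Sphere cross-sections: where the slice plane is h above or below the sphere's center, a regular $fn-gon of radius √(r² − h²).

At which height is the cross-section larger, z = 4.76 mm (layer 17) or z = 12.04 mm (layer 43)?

layer 43 (z = 12.04 mm)

Layer 17 (z = 4.76): the cube is present — its section is the full 20×13 rectangle (area 260.00 mm²); the cylinder at (-2, 7) is not intersected at this z (z outside [5, 13]); the cylinder at (3.5, 6.5) does not reach this height (z outside [10.5, 28.5]); the sphere at (4, 4) is not intersected at this z (|z−center|=9.240 > r=5.5); Combining (union): only the 20×13 cube is present, so the union is just that shape — area = 260.00 mm². So its area = 260.00 mm². Layer 43 (z = 12.04): the cube is present — its section is the full 20×13 rectangle (area 260.00 mm²); the r=11 cylinder at (-2, 7) gives a regular 32-gon of circumradius 11 (constant along its height) (area = (32/2)·11.000²·sin(360°/32) = 377.69 mm²); the r=7 cylinder at (3.5, 6.5) contributes a regular 32-gon of circumradius 7 (area = (32/2)·7.000²·sin(360°/32) = 152.95 mm²); the r=5.5 sphere at (4, 4) slices to a regular 32-gon of circumradius 5.139 (√(r²−h²) with h=1.96 from center) (area = (32/2)·5.139²·sin(360°/32) = 82.43 mm²); Combining (union): the regions partially overlap — summed areas 873.08 mm² minus the doubly-counted overlap 342.48 mm² gives 530.60 mm² — area = 530.60 mm². So its area = 530.60 mm². Layer 43 is larger (530.60 vs 260.00 mm²).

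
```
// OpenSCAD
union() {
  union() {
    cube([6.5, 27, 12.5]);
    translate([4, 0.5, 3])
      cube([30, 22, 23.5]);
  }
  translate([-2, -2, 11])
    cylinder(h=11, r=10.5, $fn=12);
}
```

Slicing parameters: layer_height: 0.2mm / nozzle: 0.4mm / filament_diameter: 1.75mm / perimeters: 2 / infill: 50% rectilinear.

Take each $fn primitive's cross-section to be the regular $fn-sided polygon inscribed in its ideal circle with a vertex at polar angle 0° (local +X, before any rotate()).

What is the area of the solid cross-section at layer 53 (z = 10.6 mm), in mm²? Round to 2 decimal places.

780.50 mm²

At z = 10.6 mm: the cube (footprint 6.5×27) is included at this height (area 175.50 mm²); the cube at (4, 0.5) is present — its section is the full 30×22 rectangle (area 660.00 mm²); Combining (union): the regions partially overlap — summed areas 835.50 mm² minus the doubly-counted overlap 55.00 mm² gives 780.50 mm² — area = 780.50 mm²; the cylinder at (-2, -2) does not reach this height (z outside [11, 22]); Taking the union: only the result so far is present, so the union is just that shape — area = 780.50 mm². Overall, the cross-section is a single solid region. Net area = 780.50 mm².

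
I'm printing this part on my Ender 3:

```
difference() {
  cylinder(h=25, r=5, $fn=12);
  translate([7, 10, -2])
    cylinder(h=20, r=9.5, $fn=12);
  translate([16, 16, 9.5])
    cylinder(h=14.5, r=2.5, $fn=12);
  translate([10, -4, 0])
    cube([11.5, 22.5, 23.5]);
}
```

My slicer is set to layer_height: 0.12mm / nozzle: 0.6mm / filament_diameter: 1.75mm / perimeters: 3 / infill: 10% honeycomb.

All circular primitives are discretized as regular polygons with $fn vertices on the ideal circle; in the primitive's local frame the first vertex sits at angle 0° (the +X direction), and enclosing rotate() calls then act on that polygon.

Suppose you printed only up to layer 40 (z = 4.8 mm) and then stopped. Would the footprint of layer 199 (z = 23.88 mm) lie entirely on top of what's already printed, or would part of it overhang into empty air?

Compare the two slices. At z = 4.8: the r=5 cylinder gives a regular 12-gon of circumradius 5 (constant along its height) (area = (12/2)·5.000²·sin(360°/12) = 75.00 mm²); the r=9.5 cylinder at (7, 10) contributes a regular 12-gon of circumradius 9.5 (area = (12/2)·9.500²·sin(360°/12) = 270.75 mm²); the cylinder at (16, 16) is absent (z outside [9.5, 24]); the cube at (10, -4) is present — its section is the full 11.5×22.5 rectangle (area 258.75 mm²); Taking the first minus the rest: starting from the r=5 cylinder (75.00 mm²), the r=9.5 cylinder at (7, 10) partially overlaps it — only the 8.90 mm² overlap (of its 270.75 mm²) is removed, clipping the outline; the 11.5×22.5 cube at (10, -4) misses the remaining region (no effect) — area = 66.10 mm². At z = 23.88: the r=5 cylinder gives a regular 12-gon of circumradius 5 (constant along its height) (area = (12/2)·5.000²·sin(360°/12) = 75.00 mm²); the cylinder at (7, 10) is absent (z outside [-2, 18]); the cylinder at (16, 16): section is a regular 12-gon, circumradius r=2.5 (area = (12/2)·2.500²·sin(360°/12) = 18.75 mm²); the cube at (10, -4) does not reach this height (z outside [0, 23.5]); Taking the first minus the rest: starting from the r=5 cylinder (75.00 mm²), the r=2.5 cylinder at (16, 16) misses the remaining region (no effect) — area = 75.00 mm². Checking containment: at z = 23.88 the cross-section extends beyond the z = 4.8 cross-section by about 8.90 mm².

part overhangs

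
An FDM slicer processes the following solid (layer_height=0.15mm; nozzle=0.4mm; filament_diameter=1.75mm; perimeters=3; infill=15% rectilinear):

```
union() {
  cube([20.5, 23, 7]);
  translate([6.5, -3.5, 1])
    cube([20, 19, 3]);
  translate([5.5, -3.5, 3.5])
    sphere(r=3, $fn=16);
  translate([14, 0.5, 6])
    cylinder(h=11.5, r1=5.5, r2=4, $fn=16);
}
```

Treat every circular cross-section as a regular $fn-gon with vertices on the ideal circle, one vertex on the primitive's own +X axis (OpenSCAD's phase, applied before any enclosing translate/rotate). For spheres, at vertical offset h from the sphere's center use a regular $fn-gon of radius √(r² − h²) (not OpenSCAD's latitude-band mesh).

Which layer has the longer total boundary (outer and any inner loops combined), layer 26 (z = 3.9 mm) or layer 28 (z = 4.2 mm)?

Layer 26 (z = 3.9): the cube is present — its section is the full 20.5×23 rectangle (perimeter 87.00 mm); the 20×19 cube at (6.5, -3.5) contributes its full rectangle (perimeter 78.00 mm); the r=3 sphere at (5.5, -3.5) contributes a regular 16-gon of circumradius √(3²−0.4²) = 2.973 (perimeter = 2·16·2.973·sin(180°/16) = 18.56 mm); the cone at (14, 0.5) does not reach this height (z outside [6, 17.5]); Merging all regions: the regions partially overlap (shared area 220.89 mm²), so the edge portions inside another operand are dropped and the merged outline is re-measured after clipping — boundary = 116.19 mm. So its perimeter = 116.19 mm. Layer 28 (z = 4.2): the 20.5×23 cube contributes its full rectangle (perimeter 87.00 mm); the cube at (6.5, -3.5) is absent (z outside [1, 4]); the sphere at (5.5, -3.5): section is a regular 16-gon, circumradius = √(r²−h²) = √(3²−0.7²) = 2.917 (perimeter = 2·16·2.917·sin(180°/16) = 18.21 mm); the cone at (14, 0.5) is not intersected at this z (z outside [6, 17.5]); Merging all regions: the 2 present regions are separate (no shared area or edge), so areas and boundary lengths simply add and each stays a separate island — boundary = 105.21 mm. So its perimeter = 105.21 mm. Layer 26 is larger (116.19 vs 105.21 mm).

layer 26 (z = 3.9 mm)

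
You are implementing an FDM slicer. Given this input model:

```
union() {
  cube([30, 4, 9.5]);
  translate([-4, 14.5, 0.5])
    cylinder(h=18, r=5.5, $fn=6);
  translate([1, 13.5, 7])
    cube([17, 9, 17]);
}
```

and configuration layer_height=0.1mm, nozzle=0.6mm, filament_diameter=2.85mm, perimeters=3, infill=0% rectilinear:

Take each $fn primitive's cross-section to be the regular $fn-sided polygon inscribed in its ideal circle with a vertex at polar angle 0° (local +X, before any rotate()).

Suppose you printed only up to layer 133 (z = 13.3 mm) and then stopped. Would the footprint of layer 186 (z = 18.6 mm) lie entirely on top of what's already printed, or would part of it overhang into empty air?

Compare the two slices. At z = 13.3: the cube is absent (z outside [0, 9.5]); the cylinder at (-4, 14.5): section is a regular 6-gon, circumradius r=5.5 (area = (6/2)·5.500²·sin(360°/6) = 78.59 mm²); the 17×9 cube at (1, 13.5) contributes its full rectangle (area 153.00 mm²); Combining (union): the regions partially overlap — summed areas 231.59 mm² minus the doubly-counted overlap 0.43 mm² gives 231.16 mm² — area = 231.16 mm². At z = 18.6: the cube is absent (z outside [0, 9.5]); the cylinder at (-4, 14.5) is absent (z outside [0.5, 18.5]); the 17×9 cube at (1, 13.5) contributes its full rectangle (area 153.00 mm²); Taking the union: only the 17×9 cube at (1, 13.5) is present, so the union is just that shape — area = 153.00 mm². Checking containment: the cross-section at z = 18.6 is a subset of the cross-section at z = 13.3.

entirely on top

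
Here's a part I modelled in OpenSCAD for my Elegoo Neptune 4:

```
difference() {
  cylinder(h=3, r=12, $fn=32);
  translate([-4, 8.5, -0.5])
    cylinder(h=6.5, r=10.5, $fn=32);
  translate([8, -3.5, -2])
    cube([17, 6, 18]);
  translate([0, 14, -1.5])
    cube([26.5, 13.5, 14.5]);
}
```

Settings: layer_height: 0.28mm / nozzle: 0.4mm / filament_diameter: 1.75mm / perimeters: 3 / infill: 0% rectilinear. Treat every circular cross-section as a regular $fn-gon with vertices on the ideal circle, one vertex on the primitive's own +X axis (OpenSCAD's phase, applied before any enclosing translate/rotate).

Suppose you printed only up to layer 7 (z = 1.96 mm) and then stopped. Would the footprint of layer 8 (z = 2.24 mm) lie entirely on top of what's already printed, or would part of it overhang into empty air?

Compare the two slices. At z = 1.96: the cylinder: section is a regular 32-gon, circumradius r=12 (area = (32/2)·12.000²·sin(360°/32) = 449.49 mm²); the cylinder at (-4, 8.5): section is a regular 32-gon, circumradius r=10.5 (area = (32/2)·10.500²·sin(360°/32) = 344.14 mm²); the cube at (8, -3.5) (footprint 17×6) is included at this height (area 102.00 mm²); the cube at (0, 14) is present — its section is the full 26.5×13.5 rectangle (area 357.75 mm²); Taking the first minus the rest: starting from the r=12 cylinder (449.49 mm²), the r=10.5 cylinder at (-4, 8.5) partially overlaps it — only the 189.55 mm² overlap (of its 344.14 mm²) is removed, clipping the outline; the 17×6 cube at (8, -3.5) partially overlaps it — only the 22.95 mm² overlap (of its 102.00 mm²) is removed, clipping the outline; the 26.5×13.5 cube at (0, 14) misses the remaining region (no effect) — area = 236.99 mm². At z = 2.24: the r=12 cylinder gives a regular 32-gon of circumradius 12 (constant along its height) (area = (32/2)·12.000²·sin(360°/32) = 449.49 mm²); the cylinder at (-4, 8.5): section is a regular 32-gon, circumradius r=10.5 (area = (32/2)·10.500²·sin(360°/32) = 344.14 mm²); the cube at (8, -3.5) (footprint 17×6) is included at this height (area 102.00 mm²); the 26.5×13.5 cube at (0, 14) contributes its full rectangle (area 357.75 mm²); After the difference (first − rest): starting from the r=12 cylinder (449.49 mm²), the r=10.5 cylinder at (-4, 8.5) partially overlaps it — only the 189.55 mm² overlap (of its 344.14 mm²) is removed, clipping the outline; the 17×6 cube at (8, -3.5) partially overlaps it — only the 22.95 mm² overlap (of its 102.00 mm²) is removed, clipping the outline; the 26.5×13.5 cube at (0, 14) misses the remaining region (no effect) — area = 236.99 mm². Checking containment: the cross-section at z = 2.24 is a subset of the cross-section at z = 1.96.

entirely on top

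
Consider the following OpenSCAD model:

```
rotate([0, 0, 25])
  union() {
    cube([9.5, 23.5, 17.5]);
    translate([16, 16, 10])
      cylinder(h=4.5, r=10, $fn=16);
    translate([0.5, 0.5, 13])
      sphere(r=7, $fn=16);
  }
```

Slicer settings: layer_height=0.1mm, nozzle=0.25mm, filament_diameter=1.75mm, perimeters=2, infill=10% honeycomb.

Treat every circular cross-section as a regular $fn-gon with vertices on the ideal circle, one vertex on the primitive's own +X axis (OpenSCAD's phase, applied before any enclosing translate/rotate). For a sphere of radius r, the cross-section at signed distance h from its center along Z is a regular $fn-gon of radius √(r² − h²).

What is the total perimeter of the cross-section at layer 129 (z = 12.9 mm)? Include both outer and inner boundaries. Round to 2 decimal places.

At z = 12.9 mm: the cube is present — its section is the full 9.5×23.5 rectangle (perimeter 66.00 mm); the r=10 cylinder at (16, 16) contributes a regular 16-gon of circumradius 10 (perimeter = 2·16·10.000·sin(180°/16) = 62.43 mm); the r=7 sphere at (0.5, 0.5) contributes a regular 16-gon of circumradius √(7²−0.1²) = 6.999 (perimeter = 2·16·6.999·sin(180°/16) = 43.70 mm); Combining (union): the regions partially overlap (shared area 79.53 mm²), so the edge portions inside another operand are dropped and the merged outline is re-measured after clipping — boundary = 113.50 mm; (rotated 25° about Z; rotation is an isometry so areas/perimeters/island counts are preserved). Overall, the cross-section is a single solid region. Total boundary length (outer) = 113.50 mm.

113.50 mm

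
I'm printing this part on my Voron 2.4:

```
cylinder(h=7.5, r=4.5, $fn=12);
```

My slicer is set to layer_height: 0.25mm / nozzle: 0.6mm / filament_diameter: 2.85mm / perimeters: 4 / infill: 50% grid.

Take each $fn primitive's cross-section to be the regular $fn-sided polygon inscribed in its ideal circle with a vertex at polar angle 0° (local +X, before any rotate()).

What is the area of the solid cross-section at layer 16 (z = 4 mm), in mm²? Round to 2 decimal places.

At z = 4 mm: the cylinder: section is a regular 12-gon, circumradius r=4.5 (area = (12/2)·4.500²·sin(360°/12) = 60.75 mm²). Overall, the cross-section is a single solid region. Net area = 60.75 mm².

60.75 mm²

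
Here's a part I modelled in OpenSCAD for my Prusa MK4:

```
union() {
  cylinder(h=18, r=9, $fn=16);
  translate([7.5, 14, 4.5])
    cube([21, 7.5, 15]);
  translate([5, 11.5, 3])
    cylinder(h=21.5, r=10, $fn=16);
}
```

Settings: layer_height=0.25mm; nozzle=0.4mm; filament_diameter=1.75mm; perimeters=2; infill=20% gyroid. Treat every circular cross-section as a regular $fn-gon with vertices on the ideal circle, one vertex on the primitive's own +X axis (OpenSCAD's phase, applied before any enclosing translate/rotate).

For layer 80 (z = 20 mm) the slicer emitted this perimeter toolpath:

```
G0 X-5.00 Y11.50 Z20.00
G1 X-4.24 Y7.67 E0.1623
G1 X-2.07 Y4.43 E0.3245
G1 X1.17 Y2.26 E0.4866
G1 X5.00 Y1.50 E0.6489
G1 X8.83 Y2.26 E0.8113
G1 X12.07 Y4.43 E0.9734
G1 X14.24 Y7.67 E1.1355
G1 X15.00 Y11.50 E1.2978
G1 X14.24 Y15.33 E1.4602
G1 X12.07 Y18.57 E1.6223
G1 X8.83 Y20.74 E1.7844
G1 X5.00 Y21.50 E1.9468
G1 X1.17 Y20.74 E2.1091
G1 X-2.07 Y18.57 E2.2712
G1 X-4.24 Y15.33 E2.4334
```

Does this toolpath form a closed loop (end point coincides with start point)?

no

Start point (G0): (-5.00, 11.50). End point (last G1): the path does not return to the start — open.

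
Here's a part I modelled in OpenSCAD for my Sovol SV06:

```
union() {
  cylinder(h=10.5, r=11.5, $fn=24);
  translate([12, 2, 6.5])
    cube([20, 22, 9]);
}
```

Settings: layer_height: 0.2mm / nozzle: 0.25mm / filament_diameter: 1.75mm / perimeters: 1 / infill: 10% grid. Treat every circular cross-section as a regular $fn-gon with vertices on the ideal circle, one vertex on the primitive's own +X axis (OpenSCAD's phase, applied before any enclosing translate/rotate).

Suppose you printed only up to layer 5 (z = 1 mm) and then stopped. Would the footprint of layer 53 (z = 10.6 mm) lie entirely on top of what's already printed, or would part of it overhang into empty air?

Compare the two slices. At z = 1: the r=11.5 cylinder contributes a regular 24-gon of circumradius 11.5 (area = (24/2)·11.500²·sin(360°/24) = 410.75 mm²); the cube at (12, 2) does not reach this height (z outside [6.5, 15.5]); Combining (union): only the r=11.5 cylinder is present, so the union is just that shape — area = 410.75 mm². At z = 10.6: the cylinder is absent (z outside [0, 10.5]); the cube at (12, 2) is present — its section is the full 20×22 rectangle (area 440.00 mm²); Merging all regions: only the 20×22 cube at (12, 2) is present, so the union is just that shape — area = 440.00 mm². Checking containment: at z = 10.6 the cross-section extends beyond the z = 1 cross-section by about 440.00 mm².

part overhangs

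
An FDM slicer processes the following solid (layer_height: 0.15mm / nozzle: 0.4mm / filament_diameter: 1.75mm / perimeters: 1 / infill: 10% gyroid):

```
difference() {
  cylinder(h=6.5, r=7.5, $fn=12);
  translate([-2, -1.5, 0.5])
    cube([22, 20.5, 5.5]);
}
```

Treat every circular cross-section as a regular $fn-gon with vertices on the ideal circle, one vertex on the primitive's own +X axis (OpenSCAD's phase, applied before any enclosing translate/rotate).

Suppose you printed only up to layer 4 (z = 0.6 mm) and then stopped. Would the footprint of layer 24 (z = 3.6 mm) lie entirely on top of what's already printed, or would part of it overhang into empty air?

Compare the two slices. At z = 0.6: the cylinder: section is a regular 12-gon, circumradius r=7.5 (area = (12/2)·7.500²·sin(360°/12) = 168.75 mm²); the 22×20.5 cube at (-2, -1.5) contributes its full rectangle (area 451.00 mm²); Taking the first minus the rest: starting from the r=7.5 cylinder (168.75 mm²), the 22×20.5 cube at (-2, -1.5) partially overlaps it — only the 70.60 mm² overlap (of its 451.00 mm²) is removed, clipping the outline — area = 98.15 mm². At z = 3.6: the r=7.5 cylinder gives a regular 12-gon of circumradius 7.5 (constant along its height) (area = (12/2)·7.500²·sin(360°/12) = 168.75 mm²); the cube at (-2, -1.5) is present — its section is the full 22×20.5 rectangle (area 451.00 mm²); Taking the first minus the rest: starting from the r=7.5 cylinder (168.75 mm²), the 22×20.5 cube at (-2, -1.5) partially overlaps it — only the 70.60 mm² overlap (of its 451.00 mm²) is removed, clipping the outline — area = 98.15 mm². Checking containment: the cross-section at z = 3.6 is a subset of the cross-section at z = 0.6.

entirely on top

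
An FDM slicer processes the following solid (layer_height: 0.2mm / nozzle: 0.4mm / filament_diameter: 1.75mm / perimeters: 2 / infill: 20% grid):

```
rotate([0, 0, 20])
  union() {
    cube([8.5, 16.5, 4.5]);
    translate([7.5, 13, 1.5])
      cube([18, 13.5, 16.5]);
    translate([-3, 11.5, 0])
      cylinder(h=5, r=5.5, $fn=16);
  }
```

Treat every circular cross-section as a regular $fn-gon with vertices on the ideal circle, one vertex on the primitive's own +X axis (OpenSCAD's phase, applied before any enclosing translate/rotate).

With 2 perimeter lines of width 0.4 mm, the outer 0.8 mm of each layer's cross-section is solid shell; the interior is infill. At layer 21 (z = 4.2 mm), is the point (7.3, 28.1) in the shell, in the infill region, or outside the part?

infill

At z = 4.2 mm: the cube (footprint 8.5×16.5) is included at this height; the cube at (7.5, 13) is present — its section is the full 18×13.5 rectangle; the cylinder at (-3, 11.5): section is a regular 16-gon, circumradius r=5.5; Merging all regions: the regions partially overlap (shared area 18.97 mm²), so overlapping operands fuse into one piece — 1 connected region; (whole slice rotated 20° about Z — lengths, areas and connectivity unchanged). Overall, the cross-section is a single solid region. Undo the 20° rotation: the query point maps to (16.471, 23.909) in the un-rotated model frame. The nearest boundary edge runs (7.50, 26.50)→(25.50, 26.50); distance from the point to it = 2.59 mm. The point is inside the cross-section and 2.59 mm from the nearest boundary — more than the 0.8 mm shell width (2 × 0.4), so it's in the infill interior.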